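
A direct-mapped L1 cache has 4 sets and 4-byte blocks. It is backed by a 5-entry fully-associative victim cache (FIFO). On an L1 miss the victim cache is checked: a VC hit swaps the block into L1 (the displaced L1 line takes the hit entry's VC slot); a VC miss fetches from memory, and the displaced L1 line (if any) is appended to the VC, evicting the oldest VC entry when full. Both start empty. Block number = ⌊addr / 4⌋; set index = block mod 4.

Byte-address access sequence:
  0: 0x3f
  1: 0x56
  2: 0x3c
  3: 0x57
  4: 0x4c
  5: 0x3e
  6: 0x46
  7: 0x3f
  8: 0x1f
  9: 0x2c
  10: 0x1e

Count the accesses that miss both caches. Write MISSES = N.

0: 0x3f (blk 15, set 3) → MISS  vc=[]
1: 0x56 (blk 21, set 1) → MISS  vc=[]
2: 0x3c (blk 15, set 3) → L1-HIT  vc=[]
3: 0x57 (blk 21, set 1) → L1-HIT  vc=[]
4: 0x4c (blk 19, set 3) → MISS  vc=[15]
5: 0x3e (blk 15, set 3) → VC-HIT  vc=[19]
6: 0x46 (blk 17, set 1) → MISS  vc=[19, 21]
7: 0x3f (blk 15, set 3) → L1-HIT  vc=[19, 21]
8: 0x1f (blk 7, set 3) → MISS  vc=[19, 21, 15]
9: 0x2c (blk 11, set 3) → MISS  vc=[19, 21, 15, 7]
10: 0x1e (blk 7, set 3) → VC-HIT  vc=[19, 21, 15, 11]

MISSES = 6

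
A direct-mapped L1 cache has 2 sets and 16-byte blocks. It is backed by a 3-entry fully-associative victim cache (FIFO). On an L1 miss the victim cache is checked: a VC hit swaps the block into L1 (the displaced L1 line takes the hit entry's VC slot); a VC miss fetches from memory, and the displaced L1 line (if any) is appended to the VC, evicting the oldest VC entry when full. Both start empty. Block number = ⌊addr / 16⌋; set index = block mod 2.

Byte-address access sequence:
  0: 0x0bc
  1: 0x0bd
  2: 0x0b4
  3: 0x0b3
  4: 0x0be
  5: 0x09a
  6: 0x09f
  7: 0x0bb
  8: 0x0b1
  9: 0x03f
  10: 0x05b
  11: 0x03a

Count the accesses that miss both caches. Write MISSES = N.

MISSES = 4

#0 0xbc→b11/s1 MISS; vc=[]
#1 0xbd→b11/s1 L1-HIT; vc=[]
#2 0xb4→b11/s1 L1-HIT; vc=[]
#3 0xb3→b11/s1 L1-HIT; vc=[]
#4 0xbe→b11/s1 L1-HIT; vc=[]
#5 0x9a→b9/s1 MISS; vc=[11]
#6 0x9f→b9/s1 L1-HIT; vc=[11]
#7 0xbb→b11/s1 VC-HIT; vc=[9]
#8 0xb1→b11/s1 L1-HIT; vc=[9]
#9 0x3f→b3/s1 MISS; vc=[9,11]
#10 0x5b→b5/s1 MISS; vc=[9,11,3]
#11 0x3a→b3/s1 VC-HIT; vc=[9,11,5]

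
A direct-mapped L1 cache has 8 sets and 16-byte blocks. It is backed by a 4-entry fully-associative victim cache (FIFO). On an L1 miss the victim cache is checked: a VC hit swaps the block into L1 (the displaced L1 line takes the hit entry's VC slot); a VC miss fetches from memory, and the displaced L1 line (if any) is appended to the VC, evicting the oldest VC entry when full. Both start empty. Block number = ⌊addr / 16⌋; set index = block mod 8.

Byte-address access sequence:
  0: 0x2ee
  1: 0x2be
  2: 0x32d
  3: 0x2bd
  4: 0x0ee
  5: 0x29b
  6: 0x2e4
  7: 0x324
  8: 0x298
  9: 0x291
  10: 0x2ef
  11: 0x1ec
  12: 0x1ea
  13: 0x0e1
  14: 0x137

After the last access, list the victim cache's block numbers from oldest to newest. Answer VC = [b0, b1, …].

VC = [30, 46, 43]

  [0] addr=0x2ee blk=46 s=6: MISS | VC []
  [1] addr=0x2be blk=43 s=3: MISS | VC []
  [2] addr=0x32d blk=50 s=2: MISS | VC []
  [3] addr=0x2bd blk=43 s=3: L1-HIT | VC []
  [4] addr=0xee blk=14 s=6: MISS | VC [46]
  [5] addr=0x29b blk=41 s=1: MISS | VC [46]
  [6] addr=0x2e4 blk=46 s=6: VC-HIT | VC [14]
  [7] addr=0x324 blk=50 s=2: L1-HIT | VC [14]
  [8] addr=0x298 blk=41 s=1: L1-HIT | VC [14]
  [9] addr=0x291 blk=41 s=1: L1-HIT | VC [14]
  [10] addr=0x2ef blk=46 s=6: L1-HIT | VC [14]
  [11] addr=0x1ec blk=30 s=6: MISS | VC [14, 46]
  [12] addr=0x1ea blk=30 s=6: L1-HIT | VC [14, 46]
  [13] addr=0xe1 blk=14 s=6: VC-HIT | VC [30, 46]
  [14] addr=0x137 blk=19 s=3: MISS | VC [30, 46, 43]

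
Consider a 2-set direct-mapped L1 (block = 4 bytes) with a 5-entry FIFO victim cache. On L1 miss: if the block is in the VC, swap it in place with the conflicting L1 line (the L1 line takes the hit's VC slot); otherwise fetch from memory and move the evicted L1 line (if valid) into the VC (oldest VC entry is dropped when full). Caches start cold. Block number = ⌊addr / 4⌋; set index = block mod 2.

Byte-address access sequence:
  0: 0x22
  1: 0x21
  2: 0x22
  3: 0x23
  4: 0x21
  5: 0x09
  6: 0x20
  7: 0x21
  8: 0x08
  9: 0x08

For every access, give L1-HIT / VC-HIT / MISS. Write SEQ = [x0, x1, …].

SEQ = [MISS, L1-HIT, L1-HIT, L1-HIT, L1-HIT, MISS, VC-HIT, L1-HIT, VC-HIT, L1-HIT]

  [0] addr=0x22 blk=8 s=0: MISS | VC []
  [1] addr=0x21 blk=8 s=0: L1-HIT | VC []
  [2] addr=0x22 blk=8 s=0: L1-HIT | VC []
  [3] addr=0x23 blk=8 s=0: L1-HIT | VC []
  [4] addr=0x21 blk=8 s=0: L1-HIT | VC []
  [5] addr=0x9 blk=2 s=0: MISS | VC [8]
  [6] addr=0x20 blk=8 s=0: VC-HIT | VC [2]
  [7] addr=0x21 blk=8 s=0: L1-HIT | VC [2]
  [8] addr=0x8 blk=2 s=0: VC-HIT | VC [8]
  [9] addr=0x8 blk=2 s=0: L1-HIT | VC [8]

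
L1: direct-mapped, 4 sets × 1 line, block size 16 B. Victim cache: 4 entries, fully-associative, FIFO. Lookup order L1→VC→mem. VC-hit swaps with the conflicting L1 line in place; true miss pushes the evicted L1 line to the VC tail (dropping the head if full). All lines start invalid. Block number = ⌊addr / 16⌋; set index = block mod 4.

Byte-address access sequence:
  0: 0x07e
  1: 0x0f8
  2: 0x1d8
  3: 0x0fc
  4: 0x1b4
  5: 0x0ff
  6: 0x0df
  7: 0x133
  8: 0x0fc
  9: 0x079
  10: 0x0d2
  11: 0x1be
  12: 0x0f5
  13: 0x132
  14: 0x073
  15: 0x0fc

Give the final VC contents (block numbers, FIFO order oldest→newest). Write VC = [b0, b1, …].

VC = [27, 19, 29, 7]

0: 0x7e (blk 7, set 3) → MISS  vc=[]
1: 0xf8 (blk 15, set 3) → MISS  vc=[7]
2: 0x1d8 (blk 29, set 1) → MISS  vc=[7]
3: 0xfc (blk 15, set 3) → L1-HIT  vc=[7]
4: 0x1b4 (blk 27, set 3) → MISS  vc=[7, 15]
5: 0xff (blk 15, set 3) → VC-HIT  vc=[7, 27]
6: 0xdf (blk 13, set 1) → MISS  vc=[7, 27, 29]
7: 0x133 (blk 19, set 3) → MISS  vc=[7, 27, 29, 15]
8: 0xfc (blk 15, set 3) → VC-HIT  vc=[7, 27, 29, 19]
9: 0x79 (blk 7, set 3) → VC-HIT  vc=[15, 27, 29, 19]
10: 0xd2 (blk 13, set 1) → L1-HIT  vc=[15, 27, 29, 19]
11: 0x1be (blk 27, set 3) → VC-HIT  vc=[15, 7, 29, 19]
12: 0xf5 (blk 15, set 3) → VC-HIT  vc=[27, 7, 29, 19]
13: 0x132 (blk 19, set 3) → VC-HIT  vc=[27, 7, 29, 15]
14: 0x73 (blk 7, set 3) → VC-HIT  vc=[27, 19, 29, 15]
15: 0xfc (blk 15, set 3) → VC-HIT  vc=[27, 19, 29, 7]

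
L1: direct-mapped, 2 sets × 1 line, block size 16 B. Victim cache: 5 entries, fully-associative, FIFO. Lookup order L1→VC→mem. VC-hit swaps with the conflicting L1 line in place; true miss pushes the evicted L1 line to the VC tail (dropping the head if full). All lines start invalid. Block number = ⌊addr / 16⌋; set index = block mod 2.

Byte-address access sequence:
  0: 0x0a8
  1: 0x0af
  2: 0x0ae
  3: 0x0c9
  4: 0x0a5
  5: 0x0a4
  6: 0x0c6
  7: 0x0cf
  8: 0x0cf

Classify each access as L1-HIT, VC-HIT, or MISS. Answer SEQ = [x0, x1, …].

SEQ = [MISS, L1-HIT, L1-HIT, MISS, VC-HIT, L1-HIT, VC-HIT, L1-HIT, L1-HIT]

0: 0xa8 (blk 10, set 0) → MISS  vc=[]
1: 0xaf (blk 10, set 0) → L1-HIT  vc=[]
2: 0xae (blk 10, set 0) → L1-HIT  vc=[]
3: 0xc9 (blk 12, set 0) → MISS  vc=[10]
4: 0xa5 (blk 10, set 0) → VC-HIT  vc=[12]
5: 0xa4 (blk 10, set 0) → L1-HIT  vc=[12]
6: 0xc6 (blk 12, set 0) → VC-HIT  vc=[10]
7: 0xcf (blk 12, set 0) → L1-HIT  vc=[10]
8: 0xcf (blk 12, set 0) → L1-HIT  vc=[10]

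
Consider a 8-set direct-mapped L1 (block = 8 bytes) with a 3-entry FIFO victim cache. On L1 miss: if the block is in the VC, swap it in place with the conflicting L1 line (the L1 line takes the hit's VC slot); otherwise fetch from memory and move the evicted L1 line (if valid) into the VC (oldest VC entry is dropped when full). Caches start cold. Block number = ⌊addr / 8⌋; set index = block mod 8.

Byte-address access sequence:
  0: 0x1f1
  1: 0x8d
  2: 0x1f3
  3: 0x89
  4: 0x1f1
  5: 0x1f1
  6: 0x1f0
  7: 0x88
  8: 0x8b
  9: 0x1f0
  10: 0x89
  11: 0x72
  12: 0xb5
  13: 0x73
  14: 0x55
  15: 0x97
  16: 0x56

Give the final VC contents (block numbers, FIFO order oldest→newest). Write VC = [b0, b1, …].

#0 0x1f1→b62/s6 MISS; vc=[]
#1 0x8d→b17/s1 MISS; vc=[]
#2 0x1f3→b62/s6 L1-HIT; vc=[]
#3 0x89→b17/s1 L1-HIT; vc=[]
#4 0x1f1→b62/s6 L1-HIT; vc=[]
#5 0x1f1→b62/s6 L1-HIT; vc=[]
#6 0x1f0→b62/s6 L1-HIT; vc=[]
#7 0x88→b17/s1 L1-HIT; vc=[]
#8 0x8b→b17/s1 L1-HIT; vc=[]
#9 0x1f0→b62/s6 L1-HIT; vc=[]
#10 0x89→b17/s1 L1-HIT; vc=[]
#11 0x72→b14/s6 MISS; vc=[62]
#12 0xb5→b22/s6 MISS; vc=[62,14]
#13 0x73→b14/s6 VC-HIT; vc=[62,22]
#14 0x55→b10/s2 MISS; vc=[62,22]
#15 0x97→b18/s2 MISS; vc=[62,22,10]
#16 0x56→b10/s2 VC-HIT; vc=[62,22,18]

VC = [62, 22, 18]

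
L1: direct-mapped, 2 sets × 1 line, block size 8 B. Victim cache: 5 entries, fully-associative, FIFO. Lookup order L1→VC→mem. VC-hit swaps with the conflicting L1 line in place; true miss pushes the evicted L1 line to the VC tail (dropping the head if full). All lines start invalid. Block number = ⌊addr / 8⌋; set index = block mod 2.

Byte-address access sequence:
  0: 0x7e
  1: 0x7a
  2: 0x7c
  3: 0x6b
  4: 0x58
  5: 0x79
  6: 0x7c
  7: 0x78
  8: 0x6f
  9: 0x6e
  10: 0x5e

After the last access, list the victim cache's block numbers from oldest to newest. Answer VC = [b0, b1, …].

  [0] addr=0x7e blk=15 s=1: MISS | VC []
  [1] addr=0x7a blk=15 s=1: L1-HIT | VC []
  [2] addr=0x7c blk=15 s=1: L1-HIT | VC []
  [3] addr=0x6b blk=13 s=1: MISS | VC [15]
  [4] addr=0x58 blk=11 s=1: MISS | VC [15, 13]
  [5] addr=0x79 blk=15 s=1: VC-HIT | VC [11, 13]
  [6] addr=0x7c blk=15 s=1: L1-HIT | VC [11, 13]
  [7] addr=0x78 blk=15 s=1: L1-HIT | VC [11, 13]
  [8] addr=0x6f blk=13 s=1: VC-HIT | VC [11, 15]
  [9] addr=0x6e blk=13 s=1: L1-HIT | VC [11, 15]
  [10] addr=0x5e blk=11 s=1: VC-HIT | VC [13, 15]

VC = [13, 15]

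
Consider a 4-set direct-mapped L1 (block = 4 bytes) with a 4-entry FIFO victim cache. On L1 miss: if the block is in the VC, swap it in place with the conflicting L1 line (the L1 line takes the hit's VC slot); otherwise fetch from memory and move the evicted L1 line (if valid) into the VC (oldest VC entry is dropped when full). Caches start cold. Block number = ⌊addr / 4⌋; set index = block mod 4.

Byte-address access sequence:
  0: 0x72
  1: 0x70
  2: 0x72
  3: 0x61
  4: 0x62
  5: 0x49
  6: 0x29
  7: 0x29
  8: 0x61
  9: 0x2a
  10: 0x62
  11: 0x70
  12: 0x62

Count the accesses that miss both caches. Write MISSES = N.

MISSES = 4

  [0] addr=0x72 blk=28 s=0: MISS | VC []
  [1] addr=0x70 blk=28 s=0: L1-HIT | VC []
  [2] addr=0x72 blk=28 s=0: L1-HIT | VC []
  [3] addr=0x61 blk=24 s=0: MISS | VC [28]
  [4] addr=0x62 blk=24 s=0: L1-HIT | VC [28]
  [5] addr=0x49 blk=18 s=2: MISS | VC [28]
  [6] addr=0x29 blk=10 s=2: MISS | VC [28, 18]
  [7] addr=0x29 blk=10 s=2: L1-HIT | VC [28, 18]
  [8] addr=0x61 blk=24 s=0: L1-HIT | VC [28, 18]
  [9] addr=0x2a blk=10 s=2: L1-HIT | VC [28, 18]
  [10] addr=0x62 blk=24 s=0: L1-HIT | VC [28, 18]
  [11] addr=0x70 blk=28 s=0: VC-HIT | VC [24, 18]
  [12] addr=0x62 blk=24 s=0: VC-HIT | VC [28, 18]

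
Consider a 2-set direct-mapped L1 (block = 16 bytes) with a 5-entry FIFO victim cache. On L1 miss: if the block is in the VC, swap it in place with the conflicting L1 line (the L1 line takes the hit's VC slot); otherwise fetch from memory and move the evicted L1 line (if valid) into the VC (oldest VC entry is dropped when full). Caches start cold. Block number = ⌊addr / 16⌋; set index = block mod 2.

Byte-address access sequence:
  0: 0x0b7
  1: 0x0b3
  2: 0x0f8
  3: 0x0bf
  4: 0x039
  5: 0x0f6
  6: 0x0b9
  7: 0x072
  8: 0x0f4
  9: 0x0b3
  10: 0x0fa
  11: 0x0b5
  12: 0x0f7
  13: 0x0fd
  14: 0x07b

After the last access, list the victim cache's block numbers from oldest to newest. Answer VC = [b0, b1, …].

VC = [3, 15, 11]

0: 0xb7 (blk 11, set 1) → MISS  vc=[]
1: 0xb3 (blk 11, set 1) → L1-HIT  vc=[]
2: 0xf8 (blk 15, set 1) → MISS  vc=[11]
3: 0xbf (blk 11, set 1) → VC-HIT  vc=[15]
4: 0x39 (blk 3, set 1) → MISS  vc=[15, 11]
5: 0xf6 (blk 15, set 1) → VC-HIT  vc=[3, 11]
6: 0xb9 (blk 11, set 1) → VC-HIT  vc=[3, 15]
7: 0x72 (blk 7, set 1) → MISS  vc=[3, 15, 11]
8: 0xf4 (blk 15, set 1) → VC-HIT  vc=[3, 7, 11]
9: 0xb3 (blk 11, set 1) → VC-HIT  vc=[3, 7, 15]
10: 0xfa (blk 15, set 1) → VC-HIT  vc=[3, 7, 11]
11: 0xb5 (blk 11, set 1) → VC-HIT  vc=[3, 7, 15]
12: 0xf7 (blk 15, set 1) → VC-HIT  vc=[3, 7, 11]
13: 0xfd (blk 15, set 1) → L1-HIT  vc=[3, 7, 11]
14: 0x7b (blk 7, set 1) → VC-HIT  vc=[3, 15, 11]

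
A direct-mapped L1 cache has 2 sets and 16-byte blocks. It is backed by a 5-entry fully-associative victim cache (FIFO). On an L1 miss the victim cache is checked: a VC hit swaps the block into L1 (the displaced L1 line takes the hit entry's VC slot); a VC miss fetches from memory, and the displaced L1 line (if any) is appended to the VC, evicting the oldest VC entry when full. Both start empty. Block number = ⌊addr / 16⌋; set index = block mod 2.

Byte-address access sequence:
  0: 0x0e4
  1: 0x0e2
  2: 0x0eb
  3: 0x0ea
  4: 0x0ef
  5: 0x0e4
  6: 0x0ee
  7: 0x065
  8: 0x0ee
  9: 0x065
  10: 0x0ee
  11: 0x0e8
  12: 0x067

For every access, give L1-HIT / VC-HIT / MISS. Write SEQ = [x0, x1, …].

  [0] addr=0xe4 blk=14 s=0: MISS | VC []
  [1] addr=0xe2 blk=14 s=0: L1-HIT | VC []
  [2] addr=0xeb blk=14 s=0: L1-HIT | VC []
  [3] addr=0xea blk=14 s=0: L1-HIT | VC []
  [4] addr=0xef blk=14 s=0: L1-HIT | VC []
  [5] addr=0xe4 blk=14 s=0: L1-HIT | VC []
  [6] addr=0xee blk=14 s=0: L1-HIT | VC []
  [7] addr=0x65 blk=6 s=0: MISS | VC [14]
  [8] addr=0xee blk=14 s=0: VC-HIT | VC [6]
  [9] addr=0x65 blk=6 s=0: VC-HIT | VC [14]
  [10] addr=0xee blk=14 s=0: VC-HIT | VC [6]
  [11] addr=0xe8 blk=14 s=0: L1-HIT | VC [6]
  [12] addr=0x67 blk=6 s=0: VC-HIT | VC [14]

SEQ = [MISS, L1-HIT, L1-HIT, L1-HIT, L1-HIT, L1-HIT, L1-HIT, MISS, VC-HIT, VC-HIT, VC-HIT, L1-HIT, VC-HIT]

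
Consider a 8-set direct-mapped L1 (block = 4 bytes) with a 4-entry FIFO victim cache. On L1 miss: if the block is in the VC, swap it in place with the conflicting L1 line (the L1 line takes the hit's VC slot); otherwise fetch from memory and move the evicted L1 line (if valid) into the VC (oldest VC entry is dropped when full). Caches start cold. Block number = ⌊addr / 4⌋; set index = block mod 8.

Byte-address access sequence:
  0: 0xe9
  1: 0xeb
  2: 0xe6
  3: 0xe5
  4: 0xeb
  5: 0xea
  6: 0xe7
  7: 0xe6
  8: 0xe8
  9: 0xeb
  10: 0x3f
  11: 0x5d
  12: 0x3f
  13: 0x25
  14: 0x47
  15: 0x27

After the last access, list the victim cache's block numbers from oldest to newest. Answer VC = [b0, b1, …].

0: 0xe9 (blk 58, set 2) → MISS  vc=[]
1: 0xeb (blk 58, set 2) → L1-HIT  vc=[]
2: 0xe6 (blk 57, set 1) → MISS  vc=[]
3: 0xe5 (blk 57, set 1) → L1-HIT  vc=[]
4: 0xeb (blk 58, set 2) → L1-HIT  vc=[]
5: 0xea (blk 58, set 2) → L1-HIT  vc=[]
6: 0xe7 (blk 57, set 1) → L1-HIT  vc=[]
7: 0xe6 (blk 57, set 1) → L1-HIT  vc=[]
8: 0xe8 (blk 58, set 2) → L1-HIT  vc=[]
9: 0xeb (blk 58, set 2) → L1-HIT  vc=[]
10: 0x3f (blk 15, set 7) → MISS  vc=[]
11: 0x5d (blk 23, set 7) → MISS  vc=[15]
12: 0x3f (blk 15, set 7) → VC-HIT  vc=[23]
13: 0x25 (blk 9, set 1) → MISS  vc=[23, 57]
14: 0x47 (blk 17, set 1) → MISS  vc=[23, 57, 9]
15: 0x27 (blk 9, set 1) → VC-HIT  vc=[23, 57, 17]

VC = [23, 57, 17]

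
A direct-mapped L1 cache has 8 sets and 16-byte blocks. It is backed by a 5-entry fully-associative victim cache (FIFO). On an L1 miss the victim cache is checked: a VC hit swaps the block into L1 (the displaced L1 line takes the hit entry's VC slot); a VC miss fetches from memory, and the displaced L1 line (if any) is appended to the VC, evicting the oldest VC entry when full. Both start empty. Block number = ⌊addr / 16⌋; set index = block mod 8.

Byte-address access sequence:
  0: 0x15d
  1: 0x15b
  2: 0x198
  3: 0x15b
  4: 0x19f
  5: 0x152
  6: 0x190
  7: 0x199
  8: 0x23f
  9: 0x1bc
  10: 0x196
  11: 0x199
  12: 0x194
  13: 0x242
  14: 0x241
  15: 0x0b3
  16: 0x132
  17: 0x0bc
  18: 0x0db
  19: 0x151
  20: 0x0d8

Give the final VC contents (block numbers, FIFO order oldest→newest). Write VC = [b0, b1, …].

VC = [35, 27, 19, 21]

  [0] addr=0x15d blk=21 s=5: MISS | VC []
  [1] addr=0x15b blk=21 s=5: L1-HIT | VC []
  [2] addr=0x198 blk=25 s=1: MISS | VC []
  [3] addr=0x15b blk=21 s=5: L1-HIT | VC []
  [4] addr=0x19f blk=25 s=1: L1-HIT | VC []
  [5] addr=0x152 blk=21 s=5: L1-HIT | VC []
  [6] addr=0x190 blk=25 s=1: L1-HIT | VC []
  [7] addr=0x199 blk=25 s=1: L1-HIT | VC []
  [8] addr=0x23f blk=35 s=3: MISS | VC []
  [9] addr=0x1bc blk=27 s=3: MISS | VC [35]
  [10] addr=0x196 blk=25 s=1: L1-HIT | VC [35]
  [11] addr=0x199 blk=25 s=1: L1-HIT | VC [35]
  [12] addr=0x194 blk=25 s=1: L1-HIT | VC [35]
  [13] addr=0x242 blk=36 s=4: MISS | VC [35]
  [14] addr=0x241 blk=36 s=4: L1-HIT | VC [35]
  [15] addr=0xb3 blk=11 s=3: MISS | VC [35, 27]
  [16] addr=0x132 blk=19 s=3: MISS | VC [35, 27, 11]
  [17] addr=0xbc blk=11 s=3: VC-HIT | VC [35, 27, 19]
  [18] addr=0xdb blk=13 s=5: MISS | VC [35, 27, 19, 21]
  [19] addr=0x151 blk=21 s=5: VC-HIT | VC [35, 27, 19, 13]
  [20] addr=0xd8 blk=13 s=5: VC-HIT | VC [35, 27, 19, 21]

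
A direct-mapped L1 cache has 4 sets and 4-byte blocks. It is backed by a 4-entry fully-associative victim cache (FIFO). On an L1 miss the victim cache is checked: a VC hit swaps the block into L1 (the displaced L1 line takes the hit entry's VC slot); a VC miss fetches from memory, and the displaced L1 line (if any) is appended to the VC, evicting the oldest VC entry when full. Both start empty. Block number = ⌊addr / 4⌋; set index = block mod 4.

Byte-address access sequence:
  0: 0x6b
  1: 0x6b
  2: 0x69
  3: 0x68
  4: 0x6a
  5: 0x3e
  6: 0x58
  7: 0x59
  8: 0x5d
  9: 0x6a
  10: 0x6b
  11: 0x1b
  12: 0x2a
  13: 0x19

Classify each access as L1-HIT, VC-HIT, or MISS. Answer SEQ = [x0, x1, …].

SEQ = [MISS, L1-HIT, L1-HIT, L1-HIT, L1-HIT, MISS, MISS, L1-HIT, MISS, VC-HIT, L1-HIT, MISS, MISS, VC-HIT]

#0 0x6b→b26/s2 MISS; vc=[]
#1 0x6b→b26/s2 L1-HIT; vc=[]
#2 0x69→b26/s2 L1-HIT; vc=[]
#3 0x68→b26/s2 L1-HIT; vc=[]
#4 0x6a→b26/s2 L1-HIT; vc=[]
#5 0x3e→b15/s3 MISS; vc=[]
#6 0x58→b22/s2 MISS; vc=[26]
#7 0x59→b22/s2 L1-HIT; vc=[26]
#8 0x5d→b23/s3 MISS; vc=[26,15]
#9 0x6a→b26/s2 VC-HIT; vc=[22,15]
#10 0x6b→b26/s2 L1-HIT; vc=[22,15]
#11 0x1b→b6/s2 MISS; vc=[22,15,26]
#12 0x2a→b10/s2 MISS; vc=[22,15,26,6]
#13 0x19→b6/s2 VC-HIT; vc=[22,15,26,10]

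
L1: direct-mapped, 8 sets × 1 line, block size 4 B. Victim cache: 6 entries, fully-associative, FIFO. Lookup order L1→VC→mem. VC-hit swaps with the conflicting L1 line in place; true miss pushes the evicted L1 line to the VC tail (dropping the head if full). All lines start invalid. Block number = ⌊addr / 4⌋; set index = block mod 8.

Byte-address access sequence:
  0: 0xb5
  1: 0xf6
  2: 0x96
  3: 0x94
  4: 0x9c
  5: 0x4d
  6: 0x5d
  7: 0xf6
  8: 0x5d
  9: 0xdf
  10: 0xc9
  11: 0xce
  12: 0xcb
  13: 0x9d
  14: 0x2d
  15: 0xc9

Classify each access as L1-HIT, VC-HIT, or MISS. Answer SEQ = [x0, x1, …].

#0 0xb5→b45/s5 MISS; vc=[]
#1 0xf6→b61/s5 MISS; vc=[45]
#2 0x96→b37/s5 MISS; vc=[45,61]
#3 0x94→b37/s5 L1-HIT; vc=[45,61]
#4 0x9c→b39/s7 MISS; vc=[45,61]
#5 0x4d→b19/s3 MISS; vc=[45,61]
#6 0x5d→b23/s7 MISS; vc=[45,61,39]
#7 0xf6→b61/s5 VC-HIT; vc=[45,37,39]
#8 0x5d→b23/s7 L1-HIT; vc=[45,37,39]
#9 0xdf→b55/s7 MISS; vc=[45,37,39,23]
#10 0xc9→b50/s2 MISS; vc=[45,37,39,23]
#11 0xce→b51/s3 MISS; vc=[45,37,39,23,19]
#12 0xcb→b50/s2 L1-HIT; vc=[45,37,39,23,19]
#13 0x9d→b39/s7 VC-HIT; vc=[45,37,55,23,19]
#14 0x2d→b11/s3 MISS; vc=[45,37,55,23,19,51]
#15 0xc9→b50/s2 L1-HIT; vc=[45,37,55,23,19,51]

SEQ = [MISS, MISS, MISS, L1-HIT, MISS, MISS, MISS, VC-HIT, L1-HIT, MISS, MISS, MISS, L1-HIT, VC-HIT, MISS, L1-HIT]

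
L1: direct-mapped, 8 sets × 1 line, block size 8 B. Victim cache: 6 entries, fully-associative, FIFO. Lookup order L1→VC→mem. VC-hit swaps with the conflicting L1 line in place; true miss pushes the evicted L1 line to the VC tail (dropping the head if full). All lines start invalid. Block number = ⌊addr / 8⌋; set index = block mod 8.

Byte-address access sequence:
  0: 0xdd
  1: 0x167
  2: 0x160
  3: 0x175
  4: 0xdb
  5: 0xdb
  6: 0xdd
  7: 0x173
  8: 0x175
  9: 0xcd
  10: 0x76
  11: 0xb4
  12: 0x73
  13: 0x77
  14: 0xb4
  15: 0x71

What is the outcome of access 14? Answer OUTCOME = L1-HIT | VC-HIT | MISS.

  [0] addr=0xdd blk=27 s=3: MISS | VC []
  [1] addr=0x167 blk=44 s=4: MISS | VC []
  [2] addr=0x160 blk=44 s=4: L1-HIT | VC []
  [3] addr=0x175 blk=46 s=6: MISS | VC []
  [4] addr=0xdb blk=27 s=3: L1-HIT | VC []
  [5] addr=0xdb blk=27 s=3: L1-HIT | VC []
  [6] addr=0xdd blk=27 s=3: L1-HIT | VC []
  [7] addr=0x173 blk=46 s=6: L1-HIT | VC []
  [8] addr=0x175 blk=46 s=6: L1-HIT | VC []
  [9] addr=0xcd blk=25 s=1: MISS | VC []
  [10] addr=0x76 blk=14 s=6: MISS | VC [46]
  [11] addr=0xb4 blk=22 s=6: MISS | VC [46, 14]
  [12] addr=0x73 blk=14 s=6: VC-HIT | VC [46, 22]
  [13] addr=0x77 blk=14 s=6: L1-HIT | VC [46, 22]
  [14] addr=0xb4 blk=22 s=6: VC-HIT | VC [46, 14]
  [15] addr=0x71 blk=14 s=6: VC-HIT | VC [46, 22]

OUTCOME = VC-HIT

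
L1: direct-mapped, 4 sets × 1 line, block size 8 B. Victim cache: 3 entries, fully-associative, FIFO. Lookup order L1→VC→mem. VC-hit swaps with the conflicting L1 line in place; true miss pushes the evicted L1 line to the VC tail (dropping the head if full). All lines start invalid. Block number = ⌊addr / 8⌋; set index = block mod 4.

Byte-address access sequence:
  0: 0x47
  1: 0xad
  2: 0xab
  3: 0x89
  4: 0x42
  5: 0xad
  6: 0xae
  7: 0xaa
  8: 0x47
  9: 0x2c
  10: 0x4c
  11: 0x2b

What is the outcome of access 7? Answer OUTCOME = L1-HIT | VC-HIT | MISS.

OUTCOME = L1-HIT

0: 0x47 (blk 8, set 0) → MISS  vc=[]
1: 0xad (blk 21, set 1) → MISS  vc=[]
2: 0xab (blk 21, set 1) → L1-HIT  vc=[]
3: 0x89 (blk 17, set 1) → MISS  vc=[21]
4: 0x42 (blk 8, set 0) → L1-HIT  vc=[21]
5: 0xad (blk 21, set 1) → VC-HIT  vc=[17]
6: 0xae (blk 21, set 1) → L1-HIT  vc=[17]
7: 0xaa (blk 21, set 1) → L1-HIT  vc=[17]
8: 0x47 (blk 8, set 0) → L1-HIT  vc=[17]
9: 0x2c (blk 5, set 1) → MISS  vc=[17, 21]
10: 0x4c (blk 9, set 1) → MISS  vc=[17, 21, 5]
11: 0x2b (blk 5, set 1) → VC-HIT  vc=[17, 21, 9]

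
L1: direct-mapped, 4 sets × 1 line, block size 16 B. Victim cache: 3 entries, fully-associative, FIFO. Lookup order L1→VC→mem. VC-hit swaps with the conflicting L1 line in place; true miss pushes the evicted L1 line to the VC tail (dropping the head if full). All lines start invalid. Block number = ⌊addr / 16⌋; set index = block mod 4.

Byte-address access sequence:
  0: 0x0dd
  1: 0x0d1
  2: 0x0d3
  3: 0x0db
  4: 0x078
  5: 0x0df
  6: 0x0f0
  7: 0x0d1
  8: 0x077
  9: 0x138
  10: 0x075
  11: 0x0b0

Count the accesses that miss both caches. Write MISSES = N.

0: 0xdd (blk 13, set 1) → MISS  vc=[]
1: 0xd1 (blk 13, set 1) → L1-HIT  vc=[]
2: 0xd3 (blk 13, set 1) → L1-HIT  vc=[]
3: 0xdb (blk 13, set 1) → L1-HIT  vc=[]
4: 0x78 (blk 7, set 3) → MISS  vc=[]
5: 0xdf (blk 13, set 1) → L1-HIT  vc=[]
6: 0xf0 (blk 15, set 3) → MISS  vc=[7]
7: 0xd1 (blk 13, set 1) → L1-HIT  vc=[7]
8: 0x77 (blk 7, set 3) → VC-HIT  vc=[15]
9: 0x138 (blk 19, set 3) → MISS  vc=[15, 7]
10: 0x75 (blk 7, set 3) → VC-HIT  vc=[15, 19]
11: 0xb0 (blk 11, set 3) → MISS  vc=[15, 19, 7]

MISSES = 5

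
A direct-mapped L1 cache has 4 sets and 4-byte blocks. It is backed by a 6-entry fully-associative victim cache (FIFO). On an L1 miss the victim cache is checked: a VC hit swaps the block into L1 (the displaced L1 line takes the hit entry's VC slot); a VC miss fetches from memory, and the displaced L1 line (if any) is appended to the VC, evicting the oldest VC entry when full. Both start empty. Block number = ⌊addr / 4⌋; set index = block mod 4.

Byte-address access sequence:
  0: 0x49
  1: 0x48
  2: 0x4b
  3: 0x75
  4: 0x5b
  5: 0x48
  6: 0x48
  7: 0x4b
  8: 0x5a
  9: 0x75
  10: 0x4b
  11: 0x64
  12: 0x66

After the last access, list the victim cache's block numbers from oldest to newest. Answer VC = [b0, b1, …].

  [0] addr=0x49 blk=18 s=2: MISS | VC []
  [1] addr=0x48 blk=18 s=2: L1-HIT | VC []
  [2] addr=0x4b blk=18 s=2: L1-HIT | VC []
  [3] addr=0x75 blk=29 s=1: MISS | VC []
  [4] addr=0x5b blk=22 s=2: MISS | VC [18]
  [5] addr=0x48 blk=18 s=2: VC-HIT | VC [22]
  [6] addr=0x48 blk=18 s=2: L1-HIT | VC [22]
  [7] addr=0x4b blk=18 s=2: L1-HIT | VC [22]
  [8] addr=0x5a blk=22 s=2: VC-HIT | VC [18]
  [9] addr=0x75 blk=29 s=1: L1-HIT | VC [18]
  [10] addr=0x4b blk=18 s=2: VC-HIT | VC [22]
  [11] addr=0x64 blk=25 s=1: MISS | VC [22, 29]
  [12] addr=0x66 blk=25 s=1: L1-HIT | VC [22, 29]

VC = [22, 29]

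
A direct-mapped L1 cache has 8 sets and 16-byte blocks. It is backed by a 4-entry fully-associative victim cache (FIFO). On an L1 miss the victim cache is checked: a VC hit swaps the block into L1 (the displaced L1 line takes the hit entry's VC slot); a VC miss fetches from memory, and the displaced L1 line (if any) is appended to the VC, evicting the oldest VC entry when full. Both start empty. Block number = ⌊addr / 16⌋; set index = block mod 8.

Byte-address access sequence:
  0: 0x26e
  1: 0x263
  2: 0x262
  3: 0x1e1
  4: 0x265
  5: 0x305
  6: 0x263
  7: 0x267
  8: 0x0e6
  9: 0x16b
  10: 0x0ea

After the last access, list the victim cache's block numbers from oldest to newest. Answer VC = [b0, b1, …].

#0 0x26e→b38/s6 MISS; vc=[]
#1 0x263→b38/s6 L1-HIT; vc=[]
#2 0x262→b38/s6 L1-HIT; vc=[]
#3 0x1e1→b30/s6 MISS; vc=[38]
#4 0x265→b38/s6 VC-HIT; vc=[30]
#5 0x305→b48/s0 MISS; vc=[30]
#6 0x263→b38/s6 L1-HIT; vc=[30]
#7 0x267→b38/s6 L1-HIT; vc=[30]
#8 0xe6→b14/s6 MISS; vc=[30,38]
#9 0x16b→b22/s6 MISS; vc=[30,38,14]
#10 0xea→b14/s6 VC-HIT; vc=[30,38,22]

VC = [30, 38, 22]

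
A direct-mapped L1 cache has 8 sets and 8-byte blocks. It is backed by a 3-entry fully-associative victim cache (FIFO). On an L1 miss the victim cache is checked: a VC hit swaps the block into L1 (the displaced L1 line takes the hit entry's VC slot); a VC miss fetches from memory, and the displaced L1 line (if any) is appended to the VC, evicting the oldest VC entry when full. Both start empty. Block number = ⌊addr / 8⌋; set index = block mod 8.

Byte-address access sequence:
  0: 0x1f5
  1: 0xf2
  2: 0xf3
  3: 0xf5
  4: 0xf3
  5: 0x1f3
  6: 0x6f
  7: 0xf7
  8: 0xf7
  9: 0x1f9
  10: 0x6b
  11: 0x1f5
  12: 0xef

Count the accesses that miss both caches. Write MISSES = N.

MISSES = 5

#0 0x1f5→b62/s6 MISS; vc=[]
#1 0xf2→b30/s6 MISS; vc=[62]
#2 0xf3→b30/s6 L1-HIT; vc=[62]
#3 0xf5→b30/s6 L1-HIT; vc=[62]
#4 0xf3→b30/s6 L1-HIT; vc=[62]
#5 0x1f3→b62/s6 VC-HIT; vc=[30]
#6 0x6f→b13/s5 MISS; vc=[30]
#7 0xf7→b30/s6 VC-HIT; vc=[62]
#8 0xf7→b30/s6 L1-HIT; vc=[62]
#9 0x1f9→b63/s7 MISS; vc=[62]
#10 0x6b→b13/s5 L1-HIT; vc=[62]
#11 0x1f5→b62/s6 VC-HIT; vc=[30]
#12 0xef→b29/s5 MISS; vc=[30,13]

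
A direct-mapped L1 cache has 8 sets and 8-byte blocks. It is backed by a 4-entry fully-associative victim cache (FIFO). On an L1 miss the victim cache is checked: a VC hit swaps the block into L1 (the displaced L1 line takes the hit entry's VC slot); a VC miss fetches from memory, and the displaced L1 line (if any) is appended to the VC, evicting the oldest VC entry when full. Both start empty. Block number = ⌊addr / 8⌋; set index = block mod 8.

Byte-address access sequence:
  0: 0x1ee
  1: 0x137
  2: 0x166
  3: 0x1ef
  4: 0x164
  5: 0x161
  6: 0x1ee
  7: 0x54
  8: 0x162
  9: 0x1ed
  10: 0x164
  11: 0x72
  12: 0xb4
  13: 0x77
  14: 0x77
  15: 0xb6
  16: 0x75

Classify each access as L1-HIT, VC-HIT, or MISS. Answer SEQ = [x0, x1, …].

SEQ = [MISS, MISS, MISS, L1-HIT, L1-HIT, L1-HIT, L1-HIT, MISS, L1-HIT, L1-HIT, L1-HIT, MISS, MISS, VC-HIT, L1-HIT, VC-HIT, VC-HIT]

#0 0x1ee→b61/s5 MISS; vc=[]
#1 0x137→b38/s6 MISS; vc=[]
#2 0x166→b44/s4 MISS; vc=[]
#3 0x1ef→b61/s5 L1-HIT; vc=[]
#4 0x164→b44/s4 L1-HIT; vc=[]
#5 0x161→b44/s4 L1-HIT; vc=[]
#6 0x1ee→b61/s5 L1-HIT; vc=[]
#7 0x54→b10/s2 MISS; vc=[]
#8 0x162→b44/s4 L1-HIT; vc=[]
#9 0x1ed→b61/s5 L1-HIT; vc=[]
#10 0x164→b44/s4 L1-HIT; vc=[]
#11 0x72→b14/s6 MISS; vc=[38]
#12 0xb4→b22/s6 MISS; vc=[38,14]
#13 0x77→b14/s6 VC-HIT; vc=[38,22]
#14 0x77→b14/s6 L1-HIT; vc=[38,22]
#15 0xb6→b22/s6 VC-HIT; vc=[38,14]
#16 0x75→b14/s6 VC-HIT; vc=[38,22]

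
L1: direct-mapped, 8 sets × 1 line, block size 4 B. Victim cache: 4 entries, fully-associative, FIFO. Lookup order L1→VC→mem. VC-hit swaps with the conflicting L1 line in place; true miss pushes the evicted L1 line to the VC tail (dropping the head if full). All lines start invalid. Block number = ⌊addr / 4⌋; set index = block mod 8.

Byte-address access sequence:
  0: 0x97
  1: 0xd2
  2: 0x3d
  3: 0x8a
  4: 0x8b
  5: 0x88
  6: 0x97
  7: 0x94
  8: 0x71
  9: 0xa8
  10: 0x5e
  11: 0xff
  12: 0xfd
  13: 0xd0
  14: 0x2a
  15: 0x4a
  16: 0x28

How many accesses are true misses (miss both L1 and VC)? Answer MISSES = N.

MISSES = 10

#0 0x97→b37/s5 MISS; vc=[]
#1 0xd2→b52/s4 MISS; vc=[]
#2 0x3d→b15/s7 MISS; vc=[]
#3 0x8a→b34/s2 MISS; vc=[]
#4 0x8b→b34/s2 L1-HIT; vc=[]
#5 0x88→b34/s2 L1-HIT; vc=[]
#6 0x97→b37/s5 L1-HIT; vc=[]
#7 0x94→b37/s5 L1-HIT; vc=[]
#8 0x71→b28/s4 MISS; vc=[52]
#9 0xa8→b42/s2 MISS; vc=[52,34]
#10 0x5e→b23/s7 MISS; vc=[52,34,15]
#11 0xff→b63/s7 MISS; vc=[52,34,15,23]
#12 0xfd→b63/s7 L1-HIT; vc=[52,34,15,23]
#13 0xd0→b52/s4 VC-HIT; vc=[28,34,15,23]
#14 0x2a→b10/s2 MISS; vc=[34,15,23,42]
#15 0x4a→b18/s2 MISS; vc=[15,23,42,10]
#16 0x28→b10/s2 VC-HIT; vc=[15,23,42,18]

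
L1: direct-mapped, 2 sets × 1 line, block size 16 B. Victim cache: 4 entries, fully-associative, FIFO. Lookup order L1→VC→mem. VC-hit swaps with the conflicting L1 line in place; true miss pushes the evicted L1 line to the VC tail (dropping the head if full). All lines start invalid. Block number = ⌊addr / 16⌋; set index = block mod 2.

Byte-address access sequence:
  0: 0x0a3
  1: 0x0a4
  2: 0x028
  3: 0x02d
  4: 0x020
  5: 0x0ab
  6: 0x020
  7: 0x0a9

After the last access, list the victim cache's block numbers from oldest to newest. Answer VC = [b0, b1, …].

VC = [2]

0: 0xa3 (blk 10, set 0) → MISS  vc=[]
1: 0xa4 (blk 10, set 0) → L1-HIT  vc=[]
2: 0x28 (blk 2, set 0) → MISS  vc=[10]
3: 0x2d (blk 2, set 0) → L1-HIT  vc=[10]
4: 0x20 (blk 2, set 0) → L1-HIT  vc=[10]
5: 0xab (blk 10, set 0) → VC-HIT  vc=[2]
6: 0x20 (blk 2, set 0) → VC-HIT  vc=[10]
7: 0xa9 (blk 10, set 0) → VC-HIT  vc=[2]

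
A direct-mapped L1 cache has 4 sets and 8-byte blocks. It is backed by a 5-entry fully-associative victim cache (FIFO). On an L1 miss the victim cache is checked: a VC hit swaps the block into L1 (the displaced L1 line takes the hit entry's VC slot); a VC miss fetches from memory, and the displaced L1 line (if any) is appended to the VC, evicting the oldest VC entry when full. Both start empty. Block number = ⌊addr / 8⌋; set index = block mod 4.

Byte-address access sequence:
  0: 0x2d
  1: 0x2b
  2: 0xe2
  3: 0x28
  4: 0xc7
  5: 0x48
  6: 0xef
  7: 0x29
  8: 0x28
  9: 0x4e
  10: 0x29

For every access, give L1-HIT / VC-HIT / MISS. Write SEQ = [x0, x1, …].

0: 0x2d (blk 5, set 1) → MISS  vc=[]
1: 0x2b (blk 5, set 1) → L1-HIT  vc=[]
2: 0xe2 (blk 28, set 0) → MISS  vc=[]
3: 0x28 (blk 5, set 1) → L1-HIT  vc=[]
4: 0xc7 (blk 24, set 0) → MISS  vc=[28]
5: 0x48 (blk 9, set 1) → MISS  vc=[28, 5]
6: 0xef (blk 29, set 1) → MISS  vc=[28, 5, 9]
7: 0x29 (blk 5, set 1) → VC-HIT  vc=[28, 29, 9]
8: 0x28 (blk 5, set 1) → L1-HIT  vc=[28, 29, 9]
9: 0x4e (blk 9, set 1) → VC-HIT  vc=[28, 29, 5]
10: 0x29 (blk 5, set 1) → VC-HIT  vc=[28, 29, 9]

SEQ = [MISS, L1-HIT, MISS, L1-HIT, MISS, MISS, MISS, VC-HIT, L1-HIT, VC-HIT, VC-HIT]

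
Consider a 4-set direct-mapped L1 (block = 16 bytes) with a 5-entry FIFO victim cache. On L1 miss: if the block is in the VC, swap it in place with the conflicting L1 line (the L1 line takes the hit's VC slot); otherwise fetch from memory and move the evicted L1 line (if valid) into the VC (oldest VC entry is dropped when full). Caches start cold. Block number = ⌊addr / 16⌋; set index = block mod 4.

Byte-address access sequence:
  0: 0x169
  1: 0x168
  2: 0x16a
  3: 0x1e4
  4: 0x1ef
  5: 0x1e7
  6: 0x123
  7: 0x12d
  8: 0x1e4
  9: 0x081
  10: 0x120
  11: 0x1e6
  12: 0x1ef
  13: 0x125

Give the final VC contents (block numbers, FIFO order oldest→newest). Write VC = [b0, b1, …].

VC = [22, 30]

#0 0x169→b22/s2 MISS; vc=[]
#1 0x168→b22/s2 L1-HIT; vc=[]
#2 0x16a→b22/s2 L1-HIT; vc=[]
#3 0x1e4→b30/s2 MISS; vc=[22]
#4 0x1ef→b30/s2 L1-HIT; vc=[22]
#5 0x1e7→b30/s2 L1-HIT; vc=[22]
#6 0x123→b18/s2 MISS; vc=[22,30]
#7 0x12d→b18/s2 L1-HIT; vc=[22,30]
#8 0x1e4→b30/s2 VC-HIT; vc=[22,18]
#9 0x81→b8/s0 MISS; vc=[22,18]
#10 0x120→b18/s2 VC-HIT; vc=[22,30]
#11 0x1e6→b30/s2 VC-HIT; vc=[22,18]
#12 0x1ef→b30/s2 L1-HIT; vc=[22,18]
#13 0x125→b18/s2 VC-HIT; vc=[22,30]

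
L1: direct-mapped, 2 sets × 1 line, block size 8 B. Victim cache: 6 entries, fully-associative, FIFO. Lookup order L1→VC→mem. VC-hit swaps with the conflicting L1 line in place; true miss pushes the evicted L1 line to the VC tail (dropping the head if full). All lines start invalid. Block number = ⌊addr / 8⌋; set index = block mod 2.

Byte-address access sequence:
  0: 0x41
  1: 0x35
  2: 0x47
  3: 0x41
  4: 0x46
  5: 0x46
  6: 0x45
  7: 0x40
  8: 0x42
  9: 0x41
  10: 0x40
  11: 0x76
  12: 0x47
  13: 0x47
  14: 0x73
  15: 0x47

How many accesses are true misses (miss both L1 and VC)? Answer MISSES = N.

MISSES = 3

0: 0x41 (blk 8, set 0) → MISS  vc=[]
1: 0x35 (blk 6, set 0) → MISS  vc=[8]
2: 0x47 (blk 8, set 0) → VC-HIT  vc=[6]
3: 0x41 (blk 8, set 0) → L1-HIT  vc=[6]
4: 0x46 (blk 8, set 0) → L1-HIT  vc=[6]
5: 0x46 (blk 8, set 0) → L1-HIT  vc=[6]
6: 0x45 (blk 8, set 0) → L1-HIT  vc=[6]
7: 0x40 (blk 8, set 0) → L1-HIT  vc=[6]
8: 0x42 (blk 8, set 0) → L1-HIT  vc=[6]
9: 0x41 (blk 8, set 0) → L1-HIT  vc=[6]
10: 0x40 (blk 8, set 0) → L1-HIT  vc=[6]
11: 0x76 (blk 14, set 0) → MISS  vc=[6, 8]
12: 0x47 (blk 8, set 0) → VC-HIT  vc=[6, 14]
13: 0x47 (blk 8, set 0) → L1-HIT  vc=[6, 14]
14: 0x73 (blk 14, set 0) → VC-HIT  vc=[6, 8]
15: 0x47 (blk 8, set 0) → VC-HIT  vc=[6, 14]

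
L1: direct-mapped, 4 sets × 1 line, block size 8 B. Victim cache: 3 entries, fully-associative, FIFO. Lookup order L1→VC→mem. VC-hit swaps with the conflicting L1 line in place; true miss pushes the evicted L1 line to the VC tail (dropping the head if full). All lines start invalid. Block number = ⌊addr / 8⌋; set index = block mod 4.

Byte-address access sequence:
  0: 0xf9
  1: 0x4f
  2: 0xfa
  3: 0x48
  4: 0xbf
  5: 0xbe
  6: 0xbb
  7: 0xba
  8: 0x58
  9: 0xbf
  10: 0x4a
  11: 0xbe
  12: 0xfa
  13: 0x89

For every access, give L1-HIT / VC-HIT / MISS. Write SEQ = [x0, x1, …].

SEQ = [MISS, MISS, L1-HIT, L1-HIT, MISS, L1-HIT, L1-HIT, L1-HIT, MISS, VC-HIT, L1-HIT, L1-HIT, VC-HIT, MISS]

0: 0xf9 (blk 31, set 3) → MISS  vc=[]
1: 0x4f (blk 9, set 1) → MISS  vc=[]
2: 0xfa (blk 31, set 3) → L1-HIT  vc=[]
3: 0x48 (blk 9, set 1) → L1-HIT  vc=[]
4: 0xbf (blk 23, set 3) → MISS  vc=[31]
5: 0xbe (blk 23, set 3) → L1-HIT  vc=[31]
6: 0xbb (blk 23, set 3) → L1-HIT  vc=[31]
7: 0xba (blk 23, set 3) → L1-HIT  vc=[31]
8: 0x58 (blk 11, set 3) → MISS  vc=[31, 23]
9: 0xbf (blk 23, set 3) → VC-HIT  vc=[31, 11]
10: 0x4a (blk 9, set 1) → L1-HIT  vc=[31, 11]
11: 0xbe (blk 23, set 3) → L1-HIT  vc=[31, 11]
12: 0xfa (blk 31, set 3) → VC-HIT  vc=[23, 11]
13: 0x89 (blk 17, set 1) → MISS  vc=[23, 11, 9]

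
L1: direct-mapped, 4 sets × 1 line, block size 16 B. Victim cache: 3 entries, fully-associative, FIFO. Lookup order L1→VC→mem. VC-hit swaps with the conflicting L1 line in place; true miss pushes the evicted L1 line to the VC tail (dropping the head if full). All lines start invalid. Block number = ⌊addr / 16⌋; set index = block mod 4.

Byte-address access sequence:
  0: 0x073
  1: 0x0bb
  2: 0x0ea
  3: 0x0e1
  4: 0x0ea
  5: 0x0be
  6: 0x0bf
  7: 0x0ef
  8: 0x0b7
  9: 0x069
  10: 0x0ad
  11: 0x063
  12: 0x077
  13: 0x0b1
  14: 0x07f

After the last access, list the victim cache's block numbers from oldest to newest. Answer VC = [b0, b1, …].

VC = [11, 14, 10]

0: 0x73 (blk 7, set 3) → MISS  vc=[]
1: 0xbb (blk 11, set 3) → MISS  vc=[7]
2: 0xea (blk 14, set 2) → MISS  vc=[7]
3: 0xe1 (blk 14, set 2) → L1-HIT  vc=[7]
4: 0xea (blk 14, set 2) → L1-HIT  vc=[7]
5: 0xbe (blk 11, set 3) → L1-HIT  vc=[7]
6: 0xbf (blk 11, set 3) → L1-HIT  vc=[7]
7: 0xef (blk 14, set 2) → L1-HIT  vc=[7]
8: 0xb7 (blk 11, set 3) → L1-HIT  vc=[7]
9: 0x69 (blk 6, set 2) → MISS  vc=[7, 14]
10: 0xad (blk 10, set 2) → MISS  vc=[7, 14, 6]
11: 0x63 (blk 6, set 2) → VC-HIT  vc=[7, 14, 10]
12: 0x77 (blk 7, set 3) → VC-HIT  vc=[11, 14, 10]
13: 0xb1 (blk 11, set 3) → VC-HIT  vc=[7, 14, 10]
14: 0x7f (blk 7, set 3) → VC-HIT  vc=[11, 14, 10]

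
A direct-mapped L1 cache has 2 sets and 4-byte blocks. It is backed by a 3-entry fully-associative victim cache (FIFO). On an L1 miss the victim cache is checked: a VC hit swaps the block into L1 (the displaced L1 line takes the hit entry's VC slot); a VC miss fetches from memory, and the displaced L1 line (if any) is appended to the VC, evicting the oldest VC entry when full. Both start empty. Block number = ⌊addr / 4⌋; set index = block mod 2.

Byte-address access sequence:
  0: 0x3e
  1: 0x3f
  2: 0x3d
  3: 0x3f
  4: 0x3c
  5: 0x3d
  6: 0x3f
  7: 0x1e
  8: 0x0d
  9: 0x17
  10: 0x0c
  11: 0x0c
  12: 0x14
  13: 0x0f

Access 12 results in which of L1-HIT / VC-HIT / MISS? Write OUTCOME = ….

0: 0x3e (blk 15, set 1) → MISS  vc=[]
1: 0x3f (blk 15, set 1) → L1-HIT  vc=[]
2: 0x3d (blk 15, set 1) → L1-HIT  vc=[]
3: 0x3f (blk 15, set 1) → L1-HIT  vc=[]
4: 0x3c (blk 15, set 1) → L1-HIT  vc=[]
5: 0x3d (blk 15, set 1) → L1-HIT  vc=[]
6: 0x3f (blk 15, set 1) → L1-HIT  vc=[]
7: 0x1e (blk 7, set 1) → MISS  vc=[15]
8: 0xd (blk 3, set 1) → MISS  vc=[15, 7]
9: 0x17 (blk 5, set 1) → MISS  vc=[15, 7, 3]
10: 0xc (blk 3, set 1) → VC-HIT  vc=[15, 7, 5]
11: 0xc (blk 3, set 1) → L1-HIT  vc=[15, 7, 5]
12: 0x14 (blk 5, set 1) → VC-HIT  vc=[15, 7, 3]
13: 0xf (blk 3, set 1) → VC-HIT  vc=[15, 7, 5]

OUTCOME = VC-HIT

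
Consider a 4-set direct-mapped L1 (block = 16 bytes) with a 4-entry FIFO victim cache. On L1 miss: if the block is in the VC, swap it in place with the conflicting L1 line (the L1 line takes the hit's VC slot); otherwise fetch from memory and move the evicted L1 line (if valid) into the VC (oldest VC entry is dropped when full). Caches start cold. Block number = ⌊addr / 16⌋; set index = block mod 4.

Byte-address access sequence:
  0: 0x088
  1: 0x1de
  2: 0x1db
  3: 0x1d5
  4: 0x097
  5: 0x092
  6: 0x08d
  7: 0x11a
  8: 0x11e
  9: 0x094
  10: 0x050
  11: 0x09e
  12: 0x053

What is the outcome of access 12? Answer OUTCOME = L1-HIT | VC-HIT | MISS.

OUTCOME = VC-HIT

0: 0x88 (blk 8, set 0) → MISS  vc=[]
1: 0x1de (blk 29, set 1) → MISS  vc=[]
2: 0x1db (blk 29, set 1) → L1-HIT  vc=[]
3: 0x1d5 (blk 29, set 1) → L1-HIT  vc=[]
4: 0x97 (blk 9, set 1) → MISS  vc=[29]
5: 0x92 (blk 9, set 1) → L1-HIT  vc=[29]
6: 0x8d (blk 8, set 0) → L1-HIT  vc=[29]
7: 0x11a (blk 17, set 1) → MISS  vc=[29, 9]
8: 0x11e (blk 17, set 1) → L1-HIT  vc=[29, 9]
9: 0x94 (blk 9, set 1) → VC-HIT  vc=[29, 17]
10: 0x50 (blk 5, set 1) → MISS  vc=[29, 17, 9]
11: 0x9e (blk 9, set 1) → VC-HIT  vc=[29, 17, 5]
12: 0x53 (blk 5, set 1) → VC-HIT  vc=[29, 17, 9]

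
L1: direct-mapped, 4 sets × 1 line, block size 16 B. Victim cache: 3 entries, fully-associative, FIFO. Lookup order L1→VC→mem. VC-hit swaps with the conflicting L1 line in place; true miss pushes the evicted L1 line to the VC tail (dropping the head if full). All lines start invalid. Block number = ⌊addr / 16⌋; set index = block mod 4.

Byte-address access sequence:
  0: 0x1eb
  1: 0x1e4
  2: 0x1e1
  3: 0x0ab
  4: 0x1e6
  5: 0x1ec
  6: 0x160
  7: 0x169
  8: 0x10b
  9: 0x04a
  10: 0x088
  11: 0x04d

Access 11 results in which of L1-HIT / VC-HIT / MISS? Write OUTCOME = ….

0: 0x1eb (blk 30, set 2) → MISS  vc=[]
1: 0x1e4 (blk 30, set 2) → L1-HIT  vc=[]
2: 0x1e1 (blk 30, set 2) → L1-HIT  vc=[]
3: 0xab (blk 10, set 2) → MISS  vc=[30]
4: 0x1e6 (blk 30, set 2) → VC-HIT  vc=[10]
5: 0x1ec (blk 30, set 2) → L1-HIT  vc=[10]
6: 0x160 (blk 22, set 2) → MISS  vc=[10, 30]
7: 0x169 (blk 22, set 2) → L1-HIT  vc=[10, 30]
8: 0x10b (blk 16, set 0) → MISS  vc=[10, 30]
9: 0x4a (blk 4, set 0) → MISS  vc=[10, 30, 16]
10: 0x88 (blk 8, set 0) → MISS  vc=[30, 16, 4]
11: 0x4d (blk 4, set 0) → VC-HIT  vc=[30, 16, 8]

OUTCOME = VC-HIT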